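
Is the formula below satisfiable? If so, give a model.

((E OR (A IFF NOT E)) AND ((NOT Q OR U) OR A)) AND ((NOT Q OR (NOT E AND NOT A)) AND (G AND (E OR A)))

Q: False; A: False; G: True; E: True; U: False

  (E OR (A IFF NOT E)) AND ((NOT Q OR U) OR A) = True
    E OR (A IFF NOT E) = True
      A IFF NOT E = True
        NOT E = False
    (NOT Q OR U) OR A = True
      NOT Q OR U = True
        NOT Q = True
  (NOT Q OR (NOT E AND NOT A)) AND (G AND (E OR A)) = True
    NOT Q OR (NOT E AND NOT A) = True
      NOT Q = True
      NOT E AND NOT A = False
        NOT E = False
        NOT A = True
    G AND (E OR A) = True
      E OR A = True
Both conjuncts True, so the formula holds.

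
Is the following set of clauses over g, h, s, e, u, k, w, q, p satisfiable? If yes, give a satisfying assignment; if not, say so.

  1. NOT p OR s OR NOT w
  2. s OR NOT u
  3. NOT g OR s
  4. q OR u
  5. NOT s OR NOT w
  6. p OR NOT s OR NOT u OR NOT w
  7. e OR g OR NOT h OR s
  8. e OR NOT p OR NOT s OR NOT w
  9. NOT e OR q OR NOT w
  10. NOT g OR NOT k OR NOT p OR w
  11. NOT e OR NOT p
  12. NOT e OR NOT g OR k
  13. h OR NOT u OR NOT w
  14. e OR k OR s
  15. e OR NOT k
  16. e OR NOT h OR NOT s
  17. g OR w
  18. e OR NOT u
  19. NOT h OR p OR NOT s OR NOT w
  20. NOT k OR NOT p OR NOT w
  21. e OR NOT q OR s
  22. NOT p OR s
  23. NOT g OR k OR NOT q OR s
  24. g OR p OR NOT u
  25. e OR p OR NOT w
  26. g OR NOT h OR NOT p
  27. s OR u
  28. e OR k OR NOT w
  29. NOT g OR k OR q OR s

g: True; h: True; s: True; e: True; u: True; k: True; w: False; q: True; p: False

Try g = False:
  (g OR w) forces w = True.
  (NOT s OR NOT w) forces s = False.
  (NOT p OR s OR NOT w) forces p = False.
  (s OR NOT u) forces u = False.
  clause (s OR u) is falsified — backtrack.
So g = True.
  then (NOT g OR s) forces s = True.
  then (NOT s OR NOT w) forces w = False.
Set h = True.
  then (e OR NOT h OR NOT s) forces e = True.
  then (NOT e OR NOT p) forces p = False.
  then (NOT e OR NOT g OR k) forces k = True.
Set u = True.
Set q = True.
All clauses satisfied.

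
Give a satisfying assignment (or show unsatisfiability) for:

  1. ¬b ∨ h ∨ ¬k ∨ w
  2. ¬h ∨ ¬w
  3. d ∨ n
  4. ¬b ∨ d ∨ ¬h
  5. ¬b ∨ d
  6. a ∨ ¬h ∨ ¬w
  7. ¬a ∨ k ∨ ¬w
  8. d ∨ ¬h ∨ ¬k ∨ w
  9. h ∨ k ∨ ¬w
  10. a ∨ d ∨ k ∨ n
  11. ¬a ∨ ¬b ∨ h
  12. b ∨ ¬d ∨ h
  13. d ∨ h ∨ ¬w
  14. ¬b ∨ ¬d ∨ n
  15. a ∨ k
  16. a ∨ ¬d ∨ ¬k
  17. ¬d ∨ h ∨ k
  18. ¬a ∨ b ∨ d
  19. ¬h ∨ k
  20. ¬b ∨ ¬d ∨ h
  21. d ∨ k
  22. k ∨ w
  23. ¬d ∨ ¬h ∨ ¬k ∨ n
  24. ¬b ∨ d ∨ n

d=T; w=F; a=T; n=T; h=T; k=T; b=F

Set d = True.
Try w = True:
  (¬h ∨ ¬w) forces h = False.
  (h ∨ k ∨ ¬w) forces k = True.
  (b ∨ ¬d ∨ h) forces b = True.
  clause (¬b ∨ ¬d ∨ h) is falsified — backtrack.
So w = False.
  then (k ∨ w) forces k = True.
  then (a ∨ ¬d ∨ ¬k) forces a = True.
Set n = True.
Set h = True.
Set b = False.
All clauses satisfied.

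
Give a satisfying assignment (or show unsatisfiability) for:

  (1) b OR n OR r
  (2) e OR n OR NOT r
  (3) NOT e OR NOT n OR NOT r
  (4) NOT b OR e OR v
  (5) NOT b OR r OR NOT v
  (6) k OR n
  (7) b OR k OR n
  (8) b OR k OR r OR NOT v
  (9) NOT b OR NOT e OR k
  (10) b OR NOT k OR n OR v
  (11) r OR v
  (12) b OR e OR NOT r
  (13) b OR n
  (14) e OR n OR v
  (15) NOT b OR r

Set v = True.
Set r = False.
  then (NOT b OR r OR NOT v) forces b = False.
  then (b OR k OR r OR NOT v) forces k = True.
  then (b OR n) forces n = True.
Set e = True.
All clauses satisfied.

v = True, r = False, e = True, k = True, b = False, n = True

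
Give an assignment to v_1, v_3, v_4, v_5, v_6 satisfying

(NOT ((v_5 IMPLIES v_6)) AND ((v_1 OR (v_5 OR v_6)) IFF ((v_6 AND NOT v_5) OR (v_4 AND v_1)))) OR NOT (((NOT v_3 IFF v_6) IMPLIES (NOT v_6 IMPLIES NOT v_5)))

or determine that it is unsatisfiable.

v_1=T, v_3=F, v_4=T, v_5=T, v_6=F

  (NOT ((v_5 IMPLIES v_6)) AND ((v_1 OR (v_5 OR v_6)) IFF ((v_6 AND NOT v_5) OR (v_4 AND v_1)))) OR NOT (((NOT v_3 IFF v_6) IMPLIES (NOT v_6 IMPLIES NOT v_5))) = True
    NOT ((v_5 IMPLIES v_6)) AND ((v_1 OR (v_5 OR v_6)) IFF ((v_6 AND NOT v_5) OR (v_4 AND v_1))) = True
      NOT ((v_5 IMPLIES v_6)) = True
        v_5 IMPLIES v_6 = False
      (v_1 OR (v_5 OR v_6)) IFF ((v_6 AND NOT v_5) OR (v_4 AND v_1)) = True
        v_1 OR (v_5 OR v_6) = True
          v_5 OR v_6 = True
        (v_6 AND NOT v_5) OR (v_4 AND v_1) = True
          v_6 AND NOT v_5 = False
            NOT v_5 = False
          v_4 AND v_1 = True
    NOT (((NOT v_3 IFF v_6) IMPLIES (NOT v_6 IMPLIES NOT v_5))) = False
      (NOT v_3 IFF v_6) IMPLIES (NOT v_6 IMPLIES NOT v_5) = True
        NOT v_3 IFF v_6 = False
          NOT v_3 = True
        NOT v_6 IMPLIES NOT v_5 = False
          NOT v_6 = True
          NOT v_5 = False
The formula evaluates to True.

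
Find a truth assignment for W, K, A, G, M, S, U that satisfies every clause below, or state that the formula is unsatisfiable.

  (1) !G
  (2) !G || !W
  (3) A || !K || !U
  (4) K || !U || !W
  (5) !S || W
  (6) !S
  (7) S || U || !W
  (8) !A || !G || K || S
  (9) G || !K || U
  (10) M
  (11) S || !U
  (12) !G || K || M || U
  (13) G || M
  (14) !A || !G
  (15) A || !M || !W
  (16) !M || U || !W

Unit clause (!G) forces G = False.
Unit clause (!S) forces S = False.
Unit clause (M) forces M = True.
In (S || !U) only !U is left, so U = False.
In (!M || U || !W) only !W is left, so W = False.
In (G || !K || U) only !K is left, so K = False.
Set A = True.
All clauses satisfied.

W=F; K=F; A=T; G=F; M=T; S=F; U=F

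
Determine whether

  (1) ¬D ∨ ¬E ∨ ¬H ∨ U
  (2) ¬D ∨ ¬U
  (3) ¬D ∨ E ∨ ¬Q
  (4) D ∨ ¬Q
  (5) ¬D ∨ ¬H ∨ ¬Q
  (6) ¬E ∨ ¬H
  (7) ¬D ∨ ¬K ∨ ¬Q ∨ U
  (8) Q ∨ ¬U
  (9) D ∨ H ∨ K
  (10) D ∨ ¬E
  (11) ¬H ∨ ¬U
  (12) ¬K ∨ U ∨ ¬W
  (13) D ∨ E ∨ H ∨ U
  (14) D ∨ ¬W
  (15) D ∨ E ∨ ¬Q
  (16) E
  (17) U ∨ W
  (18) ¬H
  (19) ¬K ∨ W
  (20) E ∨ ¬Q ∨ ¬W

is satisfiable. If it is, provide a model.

D=T, Q=F, K=F, E=T, H=F, W=T, U=F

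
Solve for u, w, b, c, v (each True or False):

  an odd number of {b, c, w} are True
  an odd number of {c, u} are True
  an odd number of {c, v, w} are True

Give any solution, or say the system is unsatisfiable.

u: True, w: True, b: False, c: False, v: False

{b, c, w}: 1 true → odd ✓
{c, u}: 1 true → odd ✓
{c, v, w}: 1 true → odd ✓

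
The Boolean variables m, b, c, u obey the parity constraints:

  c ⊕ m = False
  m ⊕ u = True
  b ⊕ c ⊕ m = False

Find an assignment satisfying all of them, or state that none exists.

m=T; b=F; c=T; u=F

c ⊕ m = T ⊕ T = False ✓
m ⊕ u = T ⊕ F = True ✓
b ⊕ c ⊕ m = F ⊕ T ⊕ T = False ✓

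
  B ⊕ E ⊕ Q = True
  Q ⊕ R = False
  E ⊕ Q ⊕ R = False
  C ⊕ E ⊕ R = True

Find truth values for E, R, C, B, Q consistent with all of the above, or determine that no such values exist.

E=F, R=T, C=F, B=F, Q=T

B ⊕ E ⊕ Q = F ⊕ F ⊕ T = True ✓
Q ⊕ R = T ⊕ T = False ✓
E ⊕ Q ⊕ R = F ⊕ T ⊕ T = False ✓
C ⊕ E ⊕ R = F ⊕ F ⊕ T = True ✓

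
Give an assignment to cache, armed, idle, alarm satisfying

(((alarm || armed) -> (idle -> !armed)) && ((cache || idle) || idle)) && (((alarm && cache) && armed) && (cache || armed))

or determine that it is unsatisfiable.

cache = True; armed = True; idle = False; alarm = True

  ((alarm || armed) -> (idle -> !armed)) && ((cache || idle) || idle) = True
    (alarm || armed) -> (idle -> !armed) = True
      alarm || armed = True
      idle -> !armed = True
        !armed = False
    (cache || idle) || idle = True
      cache || idle = True
  ((alarm && cache) && armed) && (cache || armed) = True
    (alarm && cache) && armed = True
      alarm && cache = True
    cache || armed = True
Both conjuncts True, so the formula holds.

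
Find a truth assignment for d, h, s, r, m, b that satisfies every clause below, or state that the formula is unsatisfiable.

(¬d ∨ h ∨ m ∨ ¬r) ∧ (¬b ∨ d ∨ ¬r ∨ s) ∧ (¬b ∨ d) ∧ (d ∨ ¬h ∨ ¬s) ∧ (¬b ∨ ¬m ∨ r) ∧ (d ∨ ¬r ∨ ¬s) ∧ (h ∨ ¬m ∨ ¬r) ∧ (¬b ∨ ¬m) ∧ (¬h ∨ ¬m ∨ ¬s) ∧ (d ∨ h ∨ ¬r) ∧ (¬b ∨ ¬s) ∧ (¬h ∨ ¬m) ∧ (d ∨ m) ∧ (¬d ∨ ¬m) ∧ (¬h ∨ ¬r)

d = False, h = False, s = True, r = False, m = True, b = False

Set d = False.
  then (¬b ∨ d) forces b = False.
  then (d ∨ m) forces m = True.
  then (¬h ∨ ¬m) forces h = False.
  then (h ∨ ¬m ∨ ¬r) forces r = False.
Set s = True.
All clauses satisfied.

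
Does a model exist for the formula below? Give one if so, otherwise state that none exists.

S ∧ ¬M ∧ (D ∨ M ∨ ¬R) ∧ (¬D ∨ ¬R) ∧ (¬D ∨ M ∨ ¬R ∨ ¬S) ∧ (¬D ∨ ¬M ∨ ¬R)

Unit clause (S) forces S = True.
Unit clause (¬M) forces M = False.
Set D = False.
  then (D ∨ M ∨ ¬R) forces R = False.
All clauses satisfied.

S: True; M: False; D: False; R: False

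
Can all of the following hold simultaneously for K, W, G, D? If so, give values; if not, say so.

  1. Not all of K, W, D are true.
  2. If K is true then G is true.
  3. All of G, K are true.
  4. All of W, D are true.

Unsatisfiable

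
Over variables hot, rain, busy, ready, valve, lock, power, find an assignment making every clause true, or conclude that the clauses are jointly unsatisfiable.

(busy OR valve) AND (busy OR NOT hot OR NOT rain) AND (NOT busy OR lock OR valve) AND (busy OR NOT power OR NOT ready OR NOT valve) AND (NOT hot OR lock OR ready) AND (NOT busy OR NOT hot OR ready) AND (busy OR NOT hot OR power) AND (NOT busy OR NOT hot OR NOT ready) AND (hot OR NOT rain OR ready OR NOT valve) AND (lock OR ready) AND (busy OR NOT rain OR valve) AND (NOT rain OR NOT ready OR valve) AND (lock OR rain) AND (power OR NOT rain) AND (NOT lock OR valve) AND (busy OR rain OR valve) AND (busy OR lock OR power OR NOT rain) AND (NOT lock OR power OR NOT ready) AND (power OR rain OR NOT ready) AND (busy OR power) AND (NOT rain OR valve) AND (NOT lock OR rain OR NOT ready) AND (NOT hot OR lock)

Set hot = False.
Set rain = False.
  then (lock OR rain) forces lock = True.
  then (NOT lock OR valve) forces valve = True.
  then (NOT lock OR rain OR NOT ready) forces ready = False.
Set busy = False.
  then (busy OR power) forces power = True.
All clauses satisfied.

hot: False; rain: False; busy: False; ready: False; valve: True; lock: True; power: True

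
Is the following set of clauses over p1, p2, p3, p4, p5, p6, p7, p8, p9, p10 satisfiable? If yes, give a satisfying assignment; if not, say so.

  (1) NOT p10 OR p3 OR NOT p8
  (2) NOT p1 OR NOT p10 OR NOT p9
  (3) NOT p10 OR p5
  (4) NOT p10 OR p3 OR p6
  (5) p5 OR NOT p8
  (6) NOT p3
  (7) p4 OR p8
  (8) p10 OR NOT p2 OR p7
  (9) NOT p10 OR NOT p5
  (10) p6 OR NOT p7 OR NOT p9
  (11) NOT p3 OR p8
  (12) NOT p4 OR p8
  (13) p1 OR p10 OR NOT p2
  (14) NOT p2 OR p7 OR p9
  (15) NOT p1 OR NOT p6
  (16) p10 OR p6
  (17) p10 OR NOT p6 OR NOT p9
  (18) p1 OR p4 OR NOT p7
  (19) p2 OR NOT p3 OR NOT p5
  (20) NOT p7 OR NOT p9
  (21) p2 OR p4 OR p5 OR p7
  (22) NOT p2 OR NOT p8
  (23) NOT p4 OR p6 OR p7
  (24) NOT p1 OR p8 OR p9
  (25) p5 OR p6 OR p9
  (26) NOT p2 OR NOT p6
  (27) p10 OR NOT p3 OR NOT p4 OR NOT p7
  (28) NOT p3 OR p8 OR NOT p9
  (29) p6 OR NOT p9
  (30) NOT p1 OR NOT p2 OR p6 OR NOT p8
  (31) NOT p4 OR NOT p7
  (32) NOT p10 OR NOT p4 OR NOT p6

p1: False; p2: False; p3: False; p4: True; p5: True; p6: True; p7: False; p8: True; p9: False; p10: False

Unit clause (NOT p3) forces p3 = False.
Try p1 = True:
  (NOT p1 OR NOT p6) forces p6 = False.
  (NOT p10 OR p3 OR p6) forces p10 = False.
  clause (p10 OR p6) is falsified — backtrack.
So p1 = False.
Set p2 = False.
Set p4 = True.
  then (NOT p4 OR p8) forces p8 = True.
  then (NOT p4 OR NOT p7) forces p7 = False.
  then (NOT p10 OR p3 OR NOT p8) forces p10 = False.
  then (p5 OR NOT p8) forces p5 = True.
  then (p10 OR p6) forces p6 = True.
  then (p10 OR NOT p6 OR NOT p9) forces p9 = False.
All clauses satisfied.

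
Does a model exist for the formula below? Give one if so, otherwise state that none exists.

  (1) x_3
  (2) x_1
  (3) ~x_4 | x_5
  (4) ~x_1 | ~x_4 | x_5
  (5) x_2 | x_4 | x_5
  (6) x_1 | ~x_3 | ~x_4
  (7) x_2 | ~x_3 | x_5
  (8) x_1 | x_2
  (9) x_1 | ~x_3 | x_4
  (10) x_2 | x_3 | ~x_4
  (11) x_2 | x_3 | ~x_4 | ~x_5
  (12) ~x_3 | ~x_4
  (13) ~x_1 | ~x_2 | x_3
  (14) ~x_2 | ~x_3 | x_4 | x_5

x_1: True; x_2: True; x_3: True; x_4: False; x_5: True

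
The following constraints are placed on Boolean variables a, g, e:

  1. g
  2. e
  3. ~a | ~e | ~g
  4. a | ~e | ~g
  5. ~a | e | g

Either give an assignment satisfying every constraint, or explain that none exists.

The formula is unsatisfiable.

Case g = True:
  (e) forces e = True.
  (~a | ~e | ~g) forces a = False.
  Clause (a | ~e | ~g) is falsified — contradiction.
Case g = False:
  Clause (g) is falsified — contradiction.
Both cases fail, so the formula is unsatisfiable.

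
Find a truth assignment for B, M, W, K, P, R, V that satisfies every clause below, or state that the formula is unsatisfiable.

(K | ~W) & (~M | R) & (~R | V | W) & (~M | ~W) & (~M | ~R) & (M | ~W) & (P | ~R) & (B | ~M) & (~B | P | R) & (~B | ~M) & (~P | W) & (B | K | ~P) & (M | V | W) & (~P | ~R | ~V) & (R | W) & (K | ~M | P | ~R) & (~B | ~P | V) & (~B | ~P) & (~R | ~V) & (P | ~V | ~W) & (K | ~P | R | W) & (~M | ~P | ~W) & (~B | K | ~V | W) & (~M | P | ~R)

The formula is unsatisfiable.

Case M = True:
  (~M | R) forces R = True.
  Clause (~M | ~R) is falsified — contradiction.
Case M = False:
  (M | ~W) forces W = False.
  (~P | W) forces P = False.
  (P | ~R) forces R = False.
  Clause (R | W) is falsified — contradiction.
Both cases fail, so the formula is unsatisfiable.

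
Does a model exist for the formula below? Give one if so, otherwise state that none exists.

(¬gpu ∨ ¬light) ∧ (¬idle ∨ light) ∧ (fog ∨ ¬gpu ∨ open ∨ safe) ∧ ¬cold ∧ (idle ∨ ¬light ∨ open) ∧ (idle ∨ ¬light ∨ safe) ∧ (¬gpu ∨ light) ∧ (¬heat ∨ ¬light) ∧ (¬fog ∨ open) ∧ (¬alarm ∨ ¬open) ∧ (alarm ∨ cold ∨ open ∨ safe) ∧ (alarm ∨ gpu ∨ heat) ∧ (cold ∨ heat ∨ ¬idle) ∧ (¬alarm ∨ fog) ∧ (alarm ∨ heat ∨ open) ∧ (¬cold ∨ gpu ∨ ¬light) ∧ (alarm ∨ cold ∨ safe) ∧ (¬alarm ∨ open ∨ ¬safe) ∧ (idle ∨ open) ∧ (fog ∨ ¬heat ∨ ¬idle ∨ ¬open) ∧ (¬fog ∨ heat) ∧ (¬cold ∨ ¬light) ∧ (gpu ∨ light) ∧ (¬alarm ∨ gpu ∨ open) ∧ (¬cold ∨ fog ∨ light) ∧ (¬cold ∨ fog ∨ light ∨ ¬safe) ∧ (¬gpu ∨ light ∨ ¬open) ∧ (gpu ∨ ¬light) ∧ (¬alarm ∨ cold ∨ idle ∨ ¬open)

Case gpu = True:
  (¬gpu ∨ ¬light) forces light = False.
  Clause (¬gpu ∨ light) is falsified — contradiction.
Case gpu = False:
  (¬cold) forces cold = False.
  (gpu ∨ light) forces light = True.
  Clause (gpu ∨ ¬light) is falsified — contradiction.
Both cases fail, so the formula is unsatisfiable.

Unsatisfiable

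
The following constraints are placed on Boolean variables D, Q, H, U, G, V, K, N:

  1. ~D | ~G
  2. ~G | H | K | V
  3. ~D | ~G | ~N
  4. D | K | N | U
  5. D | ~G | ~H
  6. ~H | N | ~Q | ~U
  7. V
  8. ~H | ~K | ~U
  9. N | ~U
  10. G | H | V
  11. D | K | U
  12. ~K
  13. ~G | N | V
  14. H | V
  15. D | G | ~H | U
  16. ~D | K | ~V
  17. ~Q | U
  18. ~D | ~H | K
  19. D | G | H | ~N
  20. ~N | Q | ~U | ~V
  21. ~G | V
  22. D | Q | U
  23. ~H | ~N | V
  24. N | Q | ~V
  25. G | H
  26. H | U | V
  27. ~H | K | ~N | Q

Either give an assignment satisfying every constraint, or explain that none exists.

D = False, Q = True, H = False, U = True, G = True, V = True, K = False, N = True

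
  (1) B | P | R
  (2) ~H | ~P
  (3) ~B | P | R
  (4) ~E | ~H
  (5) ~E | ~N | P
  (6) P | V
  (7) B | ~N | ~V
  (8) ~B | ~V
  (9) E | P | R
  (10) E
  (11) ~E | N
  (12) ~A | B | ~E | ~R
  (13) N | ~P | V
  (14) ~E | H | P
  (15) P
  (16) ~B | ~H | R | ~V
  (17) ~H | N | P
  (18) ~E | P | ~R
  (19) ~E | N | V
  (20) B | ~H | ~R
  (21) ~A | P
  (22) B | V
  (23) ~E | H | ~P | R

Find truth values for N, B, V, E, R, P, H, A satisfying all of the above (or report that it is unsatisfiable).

N: True; B: True; V: False; E: True; R: True; P: True; H: False; A: True

Unit clause (E) forces E = True.
In (~E | N) only N is left, so N = True.
Unit clause (P) forces P = True.
In (~H | ~P) only ~H is left, so H = False.
In (~E | H | ~P | R) only R is left, so R = True.
Try B = False:
  (B | ~N | ~V) forces V = False.
  clause (B | V) is falsified — backtrack.
So B = True.
  then (~B | ~V) forces V = False.
Set A = True.
All clauses satisfied.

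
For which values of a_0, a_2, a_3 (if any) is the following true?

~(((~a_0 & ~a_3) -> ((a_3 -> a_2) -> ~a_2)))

a_0: False; a_2: True; a_3: False

  ~(((~a_0 & ~a_3) -> ((a_3 -> a_2) -> ~a_2))) = True
    (~a_0 & ~a_3) -> ((a_3 -> a_2) -> ~a_2) = False
      ~a_0 & ~a_3 = True
        ~a_0 = True
        ~a_3 = True
      (a_3 -> a_2) -> ~a_2 = False
        a_3 -> a_2 = True
        ~a_2 = False
The formula evaluates to True.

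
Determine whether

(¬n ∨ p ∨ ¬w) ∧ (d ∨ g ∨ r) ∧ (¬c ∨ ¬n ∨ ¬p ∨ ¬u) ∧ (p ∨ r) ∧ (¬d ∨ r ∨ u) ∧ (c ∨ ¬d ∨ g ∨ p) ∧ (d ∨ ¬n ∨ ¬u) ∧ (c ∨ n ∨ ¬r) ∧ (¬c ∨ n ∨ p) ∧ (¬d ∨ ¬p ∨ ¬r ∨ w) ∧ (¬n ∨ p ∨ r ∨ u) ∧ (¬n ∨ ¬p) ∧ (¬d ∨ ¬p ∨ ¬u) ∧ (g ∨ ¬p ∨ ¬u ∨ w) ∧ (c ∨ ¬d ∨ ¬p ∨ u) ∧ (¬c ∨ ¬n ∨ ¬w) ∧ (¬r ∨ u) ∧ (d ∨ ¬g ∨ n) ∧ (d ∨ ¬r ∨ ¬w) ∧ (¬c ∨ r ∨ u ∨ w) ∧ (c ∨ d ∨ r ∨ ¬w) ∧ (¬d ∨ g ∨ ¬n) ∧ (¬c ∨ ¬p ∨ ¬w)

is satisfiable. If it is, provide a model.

Set d = True.
Set w = False.
Set n = True.
  then (¬n ∨ ¬p) forces p = False.
  then (¬d ∨ g ∨ ¬n) forces g = True.
  then (p ∨ r) forces r = True.
  then (¬r ∨ u) forces u = True.
Set c = True.
All clauses satisfied.

d = True; w = False; n = True; r = True; g = True; u = True; p = False; c = True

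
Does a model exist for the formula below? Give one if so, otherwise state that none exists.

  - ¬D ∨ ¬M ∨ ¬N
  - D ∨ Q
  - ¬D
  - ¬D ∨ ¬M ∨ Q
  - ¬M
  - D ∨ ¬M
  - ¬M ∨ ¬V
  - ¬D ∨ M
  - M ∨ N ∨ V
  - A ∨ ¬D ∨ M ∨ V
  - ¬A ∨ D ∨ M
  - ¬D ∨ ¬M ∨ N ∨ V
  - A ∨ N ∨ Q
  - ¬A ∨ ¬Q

D=F, A=F, M=F, N=T, Q=T, V=T

Unit clause (¬D) forces D = False.
Unit clause (¬M) forces M = False.
In (¬A ∨ D ∨ M) only ¬A is left, so A = False.
In (D ∨ Q) only Q is left, so Q = True.
Set N = True.
Set V = True.
All clauses satisfied.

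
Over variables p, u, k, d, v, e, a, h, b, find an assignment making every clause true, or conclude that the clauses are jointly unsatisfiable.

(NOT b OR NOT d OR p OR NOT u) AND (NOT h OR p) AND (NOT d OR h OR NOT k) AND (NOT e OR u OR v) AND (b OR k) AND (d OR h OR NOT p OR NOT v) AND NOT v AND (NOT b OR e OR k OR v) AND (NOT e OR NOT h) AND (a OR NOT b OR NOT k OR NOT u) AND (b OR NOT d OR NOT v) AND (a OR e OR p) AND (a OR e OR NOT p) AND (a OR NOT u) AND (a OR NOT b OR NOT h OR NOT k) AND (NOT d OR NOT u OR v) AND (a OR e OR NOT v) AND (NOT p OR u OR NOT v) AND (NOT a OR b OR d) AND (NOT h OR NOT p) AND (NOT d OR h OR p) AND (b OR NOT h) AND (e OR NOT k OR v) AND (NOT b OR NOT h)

p = False; u = True; k = True; d = False; v = False; e = True; a = True; h = False; b = True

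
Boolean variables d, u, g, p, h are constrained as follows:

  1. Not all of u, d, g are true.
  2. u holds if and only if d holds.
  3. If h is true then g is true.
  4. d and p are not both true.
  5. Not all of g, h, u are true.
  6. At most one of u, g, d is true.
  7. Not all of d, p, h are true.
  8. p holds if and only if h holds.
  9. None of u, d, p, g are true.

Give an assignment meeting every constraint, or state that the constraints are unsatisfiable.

d = False, u = False, g = False, p = False, h = False

  (1) {u, d, g}: 0/3 true — not all ✓
  (2) u=F, d=F — same ✓
  (3) h=F ⇒ g: vacuous ✓
  (4) d=F, p=F — not both ✓
  (5) {g, h, u}: 0/3 true — not all ✓
  (6) {u, g, d}: 0 true — at most one ✓
  (7) {d, p, h}: 0/3 true — not all ✓
  (8) p=F, h=F — same ✓
  (9) {u, d, p, g}: 0 true — none ✓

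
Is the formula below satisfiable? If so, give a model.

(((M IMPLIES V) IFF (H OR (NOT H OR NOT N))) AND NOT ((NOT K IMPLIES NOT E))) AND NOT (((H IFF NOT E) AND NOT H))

V = True; M = True; E = True; K = False; N = False; H = True

  ((M IMPLIES V) IFF (H OR (NOT H OR NOT N))) AND NOT ((NOT K IMPLIES NOT E)) = True
    (M IMPLIES V) IFF (H OR (NOT H OR NOT N)) = True
      M IMPLIES V = True
      H OR (NOT H OR NOT N) = True
        NOT H OR NOT N = True
          NOT H = False
          NOT N = True
    NOT ((NOT K IMPLIES NOT E)) = True
      NOT K IMPLIES NOT E = False
        NOT K = True
        NOT E = False
  NOT (((H IFF NOT E) AND NOT H)) = True
    (H IFF NOT E) AND NOT H = False
      H IFF NOT E = False
        NOT E = False
      NOT H = False
Both conjuncts True, so the formula holds.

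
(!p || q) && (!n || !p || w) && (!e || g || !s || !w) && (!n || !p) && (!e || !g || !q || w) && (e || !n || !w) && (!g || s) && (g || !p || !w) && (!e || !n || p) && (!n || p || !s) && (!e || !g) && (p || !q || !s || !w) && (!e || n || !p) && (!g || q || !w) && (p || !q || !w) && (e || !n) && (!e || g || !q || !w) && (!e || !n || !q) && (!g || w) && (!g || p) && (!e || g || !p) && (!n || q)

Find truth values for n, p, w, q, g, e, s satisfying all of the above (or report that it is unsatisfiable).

Set n = False.
Set p = False.
  then (!g || p) forces g = False.
Set w = True.
  then (p || !q || !w) forces q = False.
Set e = False.
Set s = True.
All clauses satisfied.

n: False, p: False, w: True, q: False, g: False, e: False, s: True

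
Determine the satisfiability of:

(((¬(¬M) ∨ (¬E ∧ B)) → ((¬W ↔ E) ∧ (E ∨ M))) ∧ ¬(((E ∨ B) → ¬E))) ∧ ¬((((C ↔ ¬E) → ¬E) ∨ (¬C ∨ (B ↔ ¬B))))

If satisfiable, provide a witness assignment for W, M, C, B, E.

UNSATISFIABLE

The conjunct ¬((((C ↔ ¬E) → ¬E) ∨ (¬C ∨ (B ↔ ¬B)))) is unsatisfiable on its own:
  C=F, B=F, E=F: evaluates to False.
  C=F, B=F, E=T: evaluates to False.
  C=F, B=T, E=F: evaluates to False.
  C=F, B=T, E=T: evaluates to False.
  C=T, B=F, E=F: evaluates to False.
  C=T, B=F, E=T: evaluates to False.
  C=T, B=T, E=F: evaluates to False.
  C=T, B=T, E=T: evaluates to False.
So the whole conjunction is unsatisfiable.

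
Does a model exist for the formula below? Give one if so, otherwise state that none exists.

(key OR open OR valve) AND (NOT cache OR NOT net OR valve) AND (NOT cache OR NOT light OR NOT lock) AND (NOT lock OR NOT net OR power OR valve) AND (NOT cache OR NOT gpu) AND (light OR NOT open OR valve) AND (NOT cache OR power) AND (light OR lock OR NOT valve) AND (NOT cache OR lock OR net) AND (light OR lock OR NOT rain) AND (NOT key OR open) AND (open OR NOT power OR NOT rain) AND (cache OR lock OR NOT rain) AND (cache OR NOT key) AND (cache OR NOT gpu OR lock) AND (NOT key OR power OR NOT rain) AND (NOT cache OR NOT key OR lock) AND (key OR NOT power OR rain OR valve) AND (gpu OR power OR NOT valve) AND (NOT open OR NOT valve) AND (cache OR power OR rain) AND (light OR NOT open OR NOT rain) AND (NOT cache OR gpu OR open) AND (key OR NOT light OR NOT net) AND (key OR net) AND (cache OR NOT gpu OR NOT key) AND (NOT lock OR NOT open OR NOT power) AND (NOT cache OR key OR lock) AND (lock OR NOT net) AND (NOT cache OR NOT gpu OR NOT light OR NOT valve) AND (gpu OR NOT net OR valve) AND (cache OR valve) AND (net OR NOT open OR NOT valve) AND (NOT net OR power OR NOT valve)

rain = False; net = True; open = False; gpu = True; key = False; power = True; light = False; valve = True; cache = False; lock = True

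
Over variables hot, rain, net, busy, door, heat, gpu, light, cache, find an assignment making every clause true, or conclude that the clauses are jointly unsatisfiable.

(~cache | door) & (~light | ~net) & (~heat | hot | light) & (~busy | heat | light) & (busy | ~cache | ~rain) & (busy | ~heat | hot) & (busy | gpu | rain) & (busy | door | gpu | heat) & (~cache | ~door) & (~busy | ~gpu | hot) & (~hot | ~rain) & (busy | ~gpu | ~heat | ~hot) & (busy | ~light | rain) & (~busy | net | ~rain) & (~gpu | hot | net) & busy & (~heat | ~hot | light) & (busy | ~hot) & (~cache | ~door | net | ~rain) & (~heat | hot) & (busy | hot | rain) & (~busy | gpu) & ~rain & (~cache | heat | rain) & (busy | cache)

Unit clause (busy) forces busy = True.
In (~busy | gpu) only gpu is left, so gpu = True.
Unit clause (~rain) forces rain = False.
In (~busy | ~gpu | hot) only hot is left, so hot = True.
Try net = True:
  (~light | ~net) forces light = False.
  (~busy | heat | light) forces heat = True.
  clause (~heat | ~hot | light) is falsified — backtrack.
So net = False.
Set door = False.
  then (~cache | door) forces cache = False.
Set heat = True.
  then (~heat | ~hot | light) forces light = True.
All clauses satisfied.

hot=T; rain=F; net=F; busy=T; door=F; heat=T; gpu=T; light=T; cache=F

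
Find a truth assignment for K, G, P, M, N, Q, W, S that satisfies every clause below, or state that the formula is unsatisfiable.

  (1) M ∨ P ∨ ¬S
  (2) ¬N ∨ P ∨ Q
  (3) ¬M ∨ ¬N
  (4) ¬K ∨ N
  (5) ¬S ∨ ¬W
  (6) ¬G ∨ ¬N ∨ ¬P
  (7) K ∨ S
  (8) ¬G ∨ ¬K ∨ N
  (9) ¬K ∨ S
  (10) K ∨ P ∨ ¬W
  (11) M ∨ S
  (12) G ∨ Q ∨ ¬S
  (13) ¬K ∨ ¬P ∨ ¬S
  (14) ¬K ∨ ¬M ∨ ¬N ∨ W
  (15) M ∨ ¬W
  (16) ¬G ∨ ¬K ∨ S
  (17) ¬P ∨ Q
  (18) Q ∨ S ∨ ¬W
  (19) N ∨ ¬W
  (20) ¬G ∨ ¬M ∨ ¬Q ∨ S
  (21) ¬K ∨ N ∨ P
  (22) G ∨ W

K = False, G = True, P = True, M = True, N = False, Q = True, W = False, S = True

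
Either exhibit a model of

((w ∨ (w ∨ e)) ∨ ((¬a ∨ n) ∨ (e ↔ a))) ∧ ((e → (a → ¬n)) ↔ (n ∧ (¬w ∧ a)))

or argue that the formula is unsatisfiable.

n = True, a = True, w = True, e = True

  (w ∨ (w ∨ e)) ∨ ((¬a ∨ n) ∨ (e ↔ a)) = True
    w ∨ (w ∨ e) = True
      w ∨ e = True
    (¬a ∨ n) ∨ (e ↔ a) = True
      ¬a ∨ n = True
        ¬a = False
      e ↔ a = True
  (e → (a → ¬n)) ↔ (n ∧ (¬w ∧ a)) = True
    e → (a → ¬n) = False
      a → ¬n = False
        ¬n = False
    n ∧ (¬w ∧ a) = False
      ¬w ∧ a = False
        ¬w = False
Both conjuncts True, so the formula holds.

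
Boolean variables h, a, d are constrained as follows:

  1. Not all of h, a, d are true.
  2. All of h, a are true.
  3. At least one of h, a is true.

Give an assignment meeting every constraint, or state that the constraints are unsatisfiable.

h: True, a: True, d: False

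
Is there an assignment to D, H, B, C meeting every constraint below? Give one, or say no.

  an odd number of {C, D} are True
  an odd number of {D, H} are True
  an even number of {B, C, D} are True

D = False, H = True, B = True, C = True

{C, D}: 1 true → odd ✓
{D, H}: 1 true → odd ✓
{B, C, D}: 2 true → even ✓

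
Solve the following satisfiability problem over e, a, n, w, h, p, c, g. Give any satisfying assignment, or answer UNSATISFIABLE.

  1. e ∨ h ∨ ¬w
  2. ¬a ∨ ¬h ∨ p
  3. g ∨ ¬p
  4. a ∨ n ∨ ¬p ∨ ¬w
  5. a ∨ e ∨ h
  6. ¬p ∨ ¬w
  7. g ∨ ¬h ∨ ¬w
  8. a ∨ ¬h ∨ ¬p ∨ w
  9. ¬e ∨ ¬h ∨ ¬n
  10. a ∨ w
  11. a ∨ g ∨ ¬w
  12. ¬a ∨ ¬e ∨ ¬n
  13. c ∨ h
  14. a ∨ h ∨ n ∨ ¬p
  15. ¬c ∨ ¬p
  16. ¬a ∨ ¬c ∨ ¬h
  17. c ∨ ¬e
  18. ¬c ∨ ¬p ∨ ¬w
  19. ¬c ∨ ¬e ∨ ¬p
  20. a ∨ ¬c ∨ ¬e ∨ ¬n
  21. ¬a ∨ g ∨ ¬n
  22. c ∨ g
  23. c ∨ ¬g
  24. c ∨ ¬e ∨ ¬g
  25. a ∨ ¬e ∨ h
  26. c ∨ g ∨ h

e = True, a = False, n = False, w = True, h = True, p = False, c = True, g = True

Set e = True.
  then (c ∨ ¬e) forces c = True.
  then (¬c ∨ ¬e ∨ ¬p) forces p = False.
Set a = False.
  then (a ∨ w) forces w = True.
  then (a ∨ g ∨ ¬w) forces g = True.
  then (a ∨ ¬c ∨ ¬e ∨ ¬n) forces n = False.
  then (a ∨ ¬e ∨ h) forces h = True.
All clauses satisfied.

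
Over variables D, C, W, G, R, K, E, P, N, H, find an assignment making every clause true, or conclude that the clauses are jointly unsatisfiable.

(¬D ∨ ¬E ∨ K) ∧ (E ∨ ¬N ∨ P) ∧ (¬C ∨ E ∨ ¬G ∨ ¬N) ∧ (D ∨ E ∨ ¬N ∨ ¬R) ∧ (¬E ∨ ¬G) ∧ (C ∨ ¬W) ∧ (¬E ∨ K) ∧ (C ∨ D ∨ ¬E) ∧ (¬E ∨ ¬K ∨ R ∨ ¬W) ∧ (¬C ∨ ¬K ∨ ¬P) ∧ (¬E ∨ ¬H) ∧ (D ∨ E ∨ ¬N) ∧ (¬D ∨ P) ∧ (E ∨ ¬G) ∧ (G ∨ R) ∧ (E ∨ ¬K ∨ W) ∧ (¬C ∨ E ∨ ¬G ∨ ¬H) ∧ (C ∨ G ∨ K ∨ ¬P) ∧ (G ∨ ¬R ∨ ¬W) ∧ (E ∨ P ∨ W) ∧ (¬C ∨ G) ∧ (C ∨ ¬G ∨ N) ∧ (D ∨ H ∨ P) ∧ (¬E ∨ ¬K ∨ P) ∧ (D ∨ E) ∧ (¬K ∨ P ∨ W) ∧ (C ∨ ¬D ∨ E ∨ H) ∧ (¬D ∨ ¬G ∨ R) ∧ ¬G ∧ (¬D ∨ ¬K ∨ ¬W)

Unit clause (¬G) forces G = False.
In (G ∨ R) only R is left, so R = True.
In (G ∨ ¬R ∨ ¬W) only ¬W is left, so W = False.
In (¬C ∨ G) only ¬C is left, so C = False.
Try D = False:
  (C ∨ D ∨ ¬E) forces E = False.
  clause (D ∨ E) is falsified — backtrack.
So D = True.
  then (¬D ∨ P) forces P = True.
  then (C ∨ G ∨ K ∨ ¬P) forces K = True.
  then (E ∨ ¬K ∨ W) forces E = True.
  then (¬E ∨ ¬H) forces H = False.
Set N = True.
All clauses satisfied.

D = True, C = False, W = False, G = False, R = True, K = True, E = True, P = True, N = True, H = False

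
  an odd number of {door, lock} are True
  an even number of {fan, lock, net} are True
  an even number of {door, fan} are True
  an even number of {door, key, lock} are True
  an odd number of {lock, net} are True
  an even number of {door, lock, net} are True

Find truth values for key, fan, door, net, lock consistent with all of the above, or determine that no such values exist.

key: True, fan: True, door: True, net: True, lock: False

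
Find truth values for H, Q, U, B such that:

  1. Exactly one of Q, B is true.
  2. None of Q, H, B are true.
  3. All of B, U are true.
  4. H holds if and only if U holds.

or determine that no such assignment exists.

Case B = True:
  Constraint (2) is violated (B=T) — contradiction.
Case B = False:
  Constraint (3) is violated (B=F) — contradiction.
Both cases fail — unsatisfiable.

The formula is unsatisfiable.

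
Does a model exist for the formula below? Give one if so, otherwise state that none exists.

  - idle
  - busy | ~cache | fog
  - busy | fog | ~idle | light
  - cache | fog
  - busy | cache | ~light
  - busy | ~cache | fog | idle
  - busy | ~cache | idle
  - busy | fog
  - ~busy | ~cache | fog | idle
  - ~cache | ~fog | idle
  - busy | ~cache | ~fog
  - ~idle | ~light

Unit clause (idle) forces idle = True.
In (~idle | ~light) only ~light is left, so light = False.
Set busy = True.
Set fog = True.
Set cache = True.
All clauses satisfied.

busy: True, idle: True, light: False, fog: True, cache: True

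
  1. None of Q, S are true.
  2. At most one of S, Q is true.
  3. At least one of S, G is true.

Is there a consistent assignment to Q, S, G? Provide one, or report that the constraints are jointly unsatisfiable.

Q = False; S = False; G = True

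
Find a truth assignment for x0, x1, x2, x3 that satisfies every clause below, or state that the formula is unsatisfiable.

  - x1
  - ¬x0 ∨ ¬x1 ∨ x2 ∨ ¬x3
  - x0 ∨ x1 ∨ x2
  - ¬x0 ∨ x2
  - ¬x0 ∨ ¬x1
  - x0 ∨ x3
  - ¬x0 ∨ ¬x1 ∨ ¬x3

x0 = False, x1 = True, x2 = False, x3 = True

Unit clause (x1) forces x1 = True.
In (¬x0 ∨ ¬x1) only ¬x0 is left, so x0 = False.
In (x0 ∨ x3) only x3 is left, so x3 = True.
Set x2 = False.
All clauses satisfied.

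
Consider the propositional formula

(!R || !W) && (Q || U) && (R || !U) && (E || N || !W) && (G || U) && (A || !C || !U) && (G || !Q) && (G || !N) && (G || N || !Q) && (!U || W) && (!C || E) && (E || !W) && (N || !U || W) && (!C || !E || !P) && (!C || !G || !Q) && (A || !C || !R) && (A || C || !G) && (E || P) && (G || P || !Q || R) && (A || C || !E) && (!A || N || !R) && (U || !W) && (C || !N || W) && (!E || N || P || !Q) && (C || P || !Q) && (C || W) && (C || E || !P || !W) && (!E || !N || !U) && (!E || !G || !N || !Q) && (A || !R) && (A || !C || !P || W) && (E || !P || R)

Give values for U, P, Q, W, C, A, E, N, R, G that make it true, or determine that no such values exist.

The formula is unsatisfiable.

Case W = True:
  (!R || !W) forces R = False.
  (R || !U) forces U = False.
  Clause (U || !W) is falsified — contradiction.
Case W = False:
  (!U || W) forces U = False.
  (Q || U) forces Q = True.
  (G || U) forces G = True.
  (!C || !G || !Q) forces C = False.
  Clause (C || W) is falsified — contradiction.
Both cases fail, so the formula is unsatisfiable.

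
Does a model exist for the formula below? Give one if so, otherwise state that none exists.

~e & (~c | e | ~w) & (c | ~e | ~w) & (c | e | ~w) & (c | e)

c = True, w = False, e = False

Unit clause (~e) forces e = False.
In (c | e) only c is left, so c = True.
In (~c | e | ~w) only ~w is left, so w = False.
All clauses satisfied.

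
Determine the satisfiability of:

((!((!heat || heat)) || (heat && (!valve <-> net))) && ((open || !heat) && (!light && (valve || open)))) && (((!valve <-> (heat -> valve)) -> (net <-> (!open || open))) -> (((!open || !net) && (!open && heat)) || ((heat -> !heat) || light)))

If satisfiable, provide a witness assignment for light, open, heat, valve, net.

Case heat = True: the formula simplifies to ((!valve <-> net) && (open && (!light && (valve || open)))) && (((!valve <-> valve) -> (net <-> (!open || open))) -> (((!open || !net) && !open) || light)).
  open = True: simplifies to ((!valve <-> net) && !light) && (((!valve <-> valve) -> net) -> light).
    light = True: the conjunct !light is False.
    light = False: simplifies to (!valve <-> net) && !(((!valve <-> valve) -> net)).
      valve = True: the conjunct !(((!valve <-> valve) -> net)) becomes !((False -> net)) = False.
      valve = False: the conjunct !(((!valve <-> valve) -> net)) becomes !((False -> net)) = False.
  open = False: the conjunct open is False.
Case heat = False: the conjunct !((!heat || heat)) || (heat && (!valve <-> net)) becomes !True || (False && (!valve <-> net)) = False.
Both cases fail — unsatisfiable.

Unsatisfiable — no assignment works.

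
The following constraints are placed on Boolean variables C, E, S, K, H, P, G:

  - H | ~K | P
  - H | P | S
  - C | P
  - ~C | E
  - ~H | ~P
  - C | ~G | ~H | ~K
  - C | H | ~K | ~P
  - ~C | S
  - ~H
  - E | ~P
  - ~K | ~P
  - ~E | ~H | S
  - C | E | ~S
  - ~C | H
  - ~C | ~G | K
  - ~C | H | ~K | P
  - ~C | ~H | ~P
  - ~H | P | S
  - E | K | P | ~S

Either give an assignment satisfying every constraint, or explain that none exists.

Unit clause (~H) forces H = False.
In (~C | H) only ~C is left, so C = False.
In (C | P) only P is left, so P = True.
In (C | H | ~K | ~P) only ~K is left, so K = False.
In (E | ~P) only E is left, so E = True.
Set S = False.
Set G = False.
All clauses satisfied.

C=F, E=T, S=F, K=F, H=F, P=T, G=F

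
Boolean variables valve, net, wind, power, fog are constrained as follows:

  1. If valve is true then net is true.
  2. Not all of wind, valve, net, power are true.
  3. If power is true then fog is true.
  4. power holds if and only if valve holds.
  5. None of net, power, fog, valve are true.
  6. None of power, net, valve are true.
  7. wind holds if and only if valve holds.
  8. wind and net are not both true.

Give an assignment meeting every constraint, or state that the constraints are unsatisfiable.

valve = False; net = False; wind = False; power = False; fog = False

  (1) valve=F ⇒ net: vacuous ✓
  (2) {wind, valve, net, power}: 0/4 true — not all ✓
  (3) power=F ⇒ fog: vacuous ✓
  (4) power=F, valve=F — same ✓
  (5) {net, power, fog, valve}: 0 true — none ✓
  (6) {power, net, valve}: 0 true — none ✓
  (7) wind=F, valve=F — same ✓
  (8) wind=F, net=F — not both ✓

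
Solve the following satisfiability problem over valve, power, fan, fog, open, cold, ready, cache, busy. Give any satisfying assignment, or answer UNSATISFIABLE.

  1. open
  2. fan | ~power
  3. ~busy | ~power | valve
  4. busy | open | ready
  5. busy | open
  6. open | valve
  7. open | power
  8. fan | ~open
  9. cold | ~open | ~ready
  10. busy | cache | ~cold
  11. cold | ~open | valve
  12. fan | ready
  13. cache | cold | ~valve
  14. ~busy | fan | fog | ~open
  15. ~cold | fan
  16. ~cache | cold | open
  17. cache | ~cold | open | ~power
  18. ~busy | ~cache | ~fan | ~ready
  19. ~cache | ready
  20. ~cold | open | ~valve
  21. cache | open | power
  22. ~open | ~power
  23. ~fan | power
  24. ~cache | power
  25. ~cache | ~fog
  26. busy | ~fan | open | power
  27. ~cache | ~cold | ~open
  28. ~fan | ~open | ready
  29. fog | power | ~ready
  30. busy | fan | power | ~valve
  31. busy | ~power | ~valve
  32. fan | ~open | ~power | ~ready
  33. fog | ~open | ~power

Case open = True:
  (fan | ~open) forces fan = True.
  (~open | ~power) forces power = False.
  Clause (~fan | power) is falsified — contradiction.
Case open = False:
  Clause (open) is falsified — contradiction.
Both cases fail, so the formula is unsatisfiable.

Unsatisfiable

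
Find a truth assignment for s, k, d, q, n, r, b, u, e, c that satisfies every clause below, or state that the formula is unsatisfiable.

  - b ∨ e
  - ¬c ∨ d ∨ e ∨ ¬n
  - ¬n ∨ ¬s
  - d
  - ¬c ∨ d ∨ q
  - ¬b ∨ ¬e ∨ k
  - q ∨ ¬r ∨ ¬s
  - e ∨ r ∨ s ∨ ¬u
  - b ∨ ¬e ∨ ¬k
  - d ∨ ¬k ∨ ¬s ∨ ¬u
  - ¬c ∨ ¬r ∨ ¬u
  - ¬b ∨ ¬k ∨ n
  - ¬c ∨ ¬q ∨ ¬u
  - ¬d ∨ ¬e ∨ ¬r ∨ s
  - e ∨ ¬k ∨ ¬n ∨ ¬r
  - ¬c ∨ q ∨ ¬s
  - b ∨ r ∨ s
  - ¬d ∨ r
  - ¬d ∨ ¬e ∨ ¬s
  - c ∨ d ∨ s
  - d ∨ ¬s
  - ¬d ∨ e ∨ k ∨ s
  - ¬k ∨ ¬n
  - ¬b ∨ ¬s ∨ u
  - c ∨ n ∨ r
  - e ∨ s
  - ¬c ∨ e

Unit clause (d) forces d = True.
In (¬d ∨ r) only r is left, so r = True.
Try s = False:
  (¬d ∨ ¬e ∨ ¬r ∨ s) forces e = False.
  clause (e ∨ s) is falsified — backtrack.
So s = True.
  then (¬n ∨ ¬s) forces n = False.
  then (q ∨ ¬r ∨ ¬s) forces q = True.
  then (¬d ∨ ¬e ∨ ¬s) forces e = False.
  then (¬c ∨ e) forces c = False.
  then (b ∨ e) forces b = True.
  then (¬b ∨ ¬k ∨ n) forces k = False.
  then (¬b ∨ ¬s ∨ u) forces u = True.
All clauses satisfied.

s: True, k: False, d: True, q: True, n: False, r: True, b: True, u: True, e: False, c: False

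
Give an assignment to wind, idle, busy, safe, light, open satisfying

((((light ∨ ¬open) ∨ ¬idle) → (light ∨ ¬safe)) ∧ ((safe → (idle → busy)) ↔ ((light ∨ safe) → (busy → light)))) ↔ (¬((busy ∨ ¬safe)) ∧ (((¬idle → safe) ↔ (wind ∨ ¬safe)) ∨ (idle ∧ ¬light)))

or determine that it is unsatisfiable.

wind = False, idle = True, busy = True, safe = True, light = False, open = True

  ((((light ∨ ¬open) ∨ ¬idle) → (light ∨ ¬safe)) ∧ ((safe → (idle → busy)) ↔ ((light ∨ safe) → (busy → light)))) ↔ (¬((busy ∨ ¬safe)) ∧ (((¬idle → safe) ↔ (wind ∨ ¬safe)) ∨ (idle ∧ ¬light))) = True
    (((light ∨ ¬open) ∨ ¬idle) → (light ∨ ¬safe)) ∧ ((safe → (idle → busy)) ↔ ((light ∨ safe) → (busy → light))) = False
      ((light ∨ ¬open) ∨ ¬idle) → (light ∨ ¬safe) = True
        (light ∨ ¬open) ∨ ¬idle = False
          light ∨ ¬open = False
            ¬open = False
          ¬idle = False
        light ∨ ¬safe = False
          ¬safe = False
      (safe → (idle → busy)) ↔ ((light ∨ safe) → (busy → light)) = False
        safe → (idle → busy) = True
          idle → busy = True
        (light ∨ safe) → (busy → light) = False
          light ∨ safe = True
          busy → light = False
    ¬((busy ∨ ¬safe)) ∧ (((¬idle → safe) ↔ (wind ∨ ¬safe)) ∨ (idle ∧ ¬light)) = False
      ¬((busy ∨ ¬safe)) = False
        busy ∨ ¬safe = True
          ¬safe = False
      ((¬idle → safe) ↔ (wind ∨ ¬safe)) ∨ (idle ∧ ¬light) = True
        (¬idle → safe) ↔ (wind ∨ ¬safe) = False
          ¬idle → safe = True
            ¬idle = False
          wind ∨ ¬safe = False
            ¬safe = False
        idle ∧ ¬light = True
          ¬light = True
The formula evaluates to True.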